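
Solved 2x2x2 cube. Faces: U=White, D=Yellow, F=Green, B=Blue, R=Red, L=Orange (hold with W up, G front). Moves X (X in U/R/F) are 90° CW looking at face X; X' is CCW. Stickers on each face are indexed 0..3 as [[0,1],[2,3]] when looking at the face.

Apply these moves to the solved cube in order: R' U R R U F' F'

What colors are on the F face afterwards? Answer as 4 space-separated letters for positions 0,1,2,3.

After move 1 (R'): R=RRRR U=WBWB F=GWGW D=YGYG B=YBYB
After move 2 (U): U=WWBB F=RRGW R=YBRR B=OOYB L=GWOO
After move 3 (R): R=RYRB U=WRBW F=RGGG D=YYYO B=BOWB
After move 4 (R): R=RRBY U=WGBG F=RYGO D=YWYB B=WORB
After move 5 (U): U=BWGG F=RRGO R=WOBY B=GWRB L=RYOO
After move 6 (F'): F=RORG U=BWWB R=WOYY D=YOYB L=RGOG
After move 7 (F'): F=OGRR U=BWWY R=OOYY D=GGYB L=RBOW
Query: F face = OGRR

Answer: O G R R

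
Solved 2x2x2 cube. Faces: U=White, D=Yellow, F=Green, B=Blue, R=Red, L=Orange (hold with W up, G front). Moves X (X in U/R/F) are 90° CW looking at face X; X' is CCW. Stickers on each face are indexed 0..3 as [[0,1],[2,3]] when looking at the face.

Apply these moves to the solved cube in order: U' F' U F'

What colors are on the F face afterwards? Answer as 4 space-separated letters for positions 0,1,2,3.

After move 1 (U'): U=WWWW F=OOGG R=GGRR B=RRBB L=BBOO
After move 2 (F'): F=OGOG U=WWGR R=YGYR D=BOYY L=BWOW
After move 3 (U): U=GWRW F=YGOG R=RRYR B=BWBB L=OGOW
After move 4 (F'): F=GGYO U=GWRY R=ORBR D=GWYY L=OWOR
Query: F face = GGYO

Answer: G G Y O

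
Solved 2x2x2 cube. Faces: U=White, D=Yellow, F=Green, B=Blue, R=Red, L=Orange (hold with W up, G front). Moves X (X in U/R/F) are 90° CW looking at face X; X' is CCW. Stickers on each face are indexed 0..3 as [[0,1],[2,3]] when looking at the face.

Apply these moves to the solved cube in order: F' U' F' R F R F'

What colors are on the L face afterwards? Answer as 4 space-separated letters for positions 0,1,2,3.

After move 1 (F'): F=GGGG U=WWRR R=YRYR D=OOYY L=OWOW
After move 2 (U'): U=WRWR F=OWGG R=GGYR B=YRBB L=BBOW
After move 3 (F'): F=WGOG U=WRGY R=OGOR D=BWYY L=BROW
After move 4 (R): R=OORG U=WGGG F=WWOY D=BBYY B=YRRB
After move 5 (F): F=OWYW U=WGWR R=GOGG D=ROYY L=BBOB
After move 6 (R): R=GGGO U=WWWW F=OOYY D=RRYY B=RRGB
After move 7 (F'): F=OYOY U=WWGG R=RGRO D=BBYY L=BWOW
Query: L face = BWOW

Answer: B W O W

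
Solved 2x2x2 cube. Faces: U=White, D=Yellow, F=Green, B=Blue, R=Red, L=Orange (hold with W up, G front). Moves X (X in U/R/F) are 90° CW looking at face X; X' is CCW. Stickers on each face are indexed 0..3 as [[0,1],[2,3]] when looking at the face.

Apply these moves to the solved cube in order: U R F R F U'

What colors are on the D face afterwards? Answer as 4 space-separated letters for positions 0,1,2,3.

After move 1 (U): U=WWWW F=RRGG R=BBRR B=OOBB L=GGOO
After move 2 (R): R=RBRB U=WRWG F=RYGY D=YBYO B=WOWB
After move 3 (F): F=GRYY U=WROG R=WBGB D=RRYO L=GYOB
After move 4 (R): R=GWBB U=WROY F=GRYO D=RWYW B=GORB
After move 5 (F): F=YGOR U=WRBY R=OWYB D=BGYW L=GROW
After move 6 (U'): U=RYWB F=GROR R=YGYB B=OWRB L=GOOW
Query: D face = BGYW

Answer: B G Y W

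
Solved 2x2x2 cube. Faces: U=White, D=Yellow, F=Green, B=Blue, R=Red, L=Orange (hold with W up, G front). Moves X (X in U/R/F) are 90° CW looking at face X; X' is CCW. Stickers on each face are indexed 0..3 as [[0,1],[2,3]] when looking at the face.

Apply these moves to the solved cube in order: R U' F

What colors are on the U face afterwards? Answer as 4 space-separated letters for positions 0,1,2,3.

Answer: G G O B

Derivation:
After move 1 (R): R=RRRR U=WGWG F=GYGY D=YBYB B=WBWB
After move 2 (U'): U=GGWW F=OOGY R=GYRR B=RRWB L=WBOO
After move 3 (F): F=GOYO U=GGOB R=WYWR D=RGYB L=WYOB
Query: U face = GGOB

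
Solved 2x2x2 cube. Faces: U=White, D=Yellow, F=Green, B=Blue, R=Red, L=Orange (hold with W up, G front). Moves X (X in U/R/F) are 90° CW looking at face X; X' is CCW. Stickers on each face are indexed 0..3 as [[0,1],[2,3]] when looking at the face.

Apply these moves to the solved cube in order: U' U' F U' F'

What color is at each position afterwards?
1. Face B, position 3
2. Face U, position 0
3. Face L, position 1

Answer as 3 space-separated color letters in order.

After move 1 (U'): U=WWWW F=OOGG R=GGRR B=RRBB L=BBOO
After move 2 (U'): U=WWWW F=BBGG R=OORR B=GGBB L=RROO
After move 3 (F): F=GBGB U=WWOR R=WOWR D=ROYY L=RYOY
After move 4 (U'): U=WRWO F=RYGB R=GBWR B=WOBB L=GGOY
After move 5 (F'): F=YBRG U=WRGW R=OBRR D=GYYY L=GOOW
Query 1: B[3] = B
Query 2: U[0] = W
Query 3: L[1] = O

Answer: B W O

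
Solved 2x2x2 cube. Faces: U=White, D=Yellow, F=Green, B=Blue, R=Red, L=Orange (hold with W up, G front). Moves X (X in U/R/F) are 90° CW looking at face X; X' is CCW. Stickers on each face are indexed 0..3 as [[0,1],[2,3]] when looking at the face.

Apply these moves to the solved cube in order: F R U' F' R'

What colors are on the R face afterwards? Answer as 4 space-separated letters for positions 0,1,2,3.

After move 1 (F): F=GGGG U=WWOO R=WRWR D=RRYY L=OYOY
After move 2 (R): R=WWRR U=WGOG F=GRGY D=RBYB B=OBWB
After move 3 (U'): U=GGWO F=OYGY R=GRRR B=WWWB L=OBOY
After move 4 (F'): F=YYOG U=GGGR R=BRRR D=BYYB L=OOOW
After move 5 (R'): R=RRBR U=GWGW F=YGOR D=BYYG B=BWYB
Query: R face = RRBR

Answer: R R B R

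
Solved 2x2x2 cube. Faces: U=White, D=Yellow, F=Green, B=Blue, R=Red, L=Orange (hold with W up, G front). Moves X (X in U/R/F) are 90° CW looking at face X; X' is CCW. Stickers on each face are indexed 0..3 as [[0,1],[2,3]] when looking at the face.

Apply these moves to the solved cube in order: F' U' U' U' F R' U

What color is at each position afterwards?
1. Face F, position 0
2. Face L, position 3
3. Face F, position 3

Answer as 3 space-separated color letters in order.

Answer: B O G

Derivation:
After move 1 (F'): F=GGGG U=WWRR R=YRYR D=OOYY L=OWOW
After move 2 (U'): U=WRWR F=OWGG R=GGYR B=YRBB L=BBOW
After move 3 (U'): U=RRWW F=BBGG R=OWYR B=GGBB L=YROW
After move 4 (U'): U=RWRW F=YRGG R=BBYR B=OWBB L=GGOW
After move 5 (F): F=GYGR U=RWWG R=RBWR D=YBYY L=GOOO
After move 6 (R'): R=BRRW U=RBWO F=GWGG D=YYYR B=YWBB
After move 7 (U): U=WROB F=BRGG R=YWRW B=GOBB L=GWOO
Query 1: F[0] = B
Query 2: L[3] = O
Query 3: F[3] = G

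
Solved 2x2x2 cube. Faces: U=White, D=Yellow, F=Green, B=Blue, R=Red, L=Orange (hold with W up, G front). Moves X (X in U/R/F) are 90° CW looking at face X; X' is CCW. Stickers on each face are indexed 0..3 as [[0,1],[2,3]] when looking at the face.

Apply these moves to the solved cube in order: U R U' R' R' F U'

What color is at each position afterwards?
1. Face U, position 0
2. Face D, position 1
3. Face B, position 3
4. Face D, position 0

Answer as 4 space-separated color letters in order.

After move 1 (U): U=WWWW F=RRGG R=BBRR B=OOBB L=GGOO
After move 2 (R): R=RBRB U=WRWG F=RYGY D=YBYO B=WOWB
After move 3 (U'): U=RGWW F=GGGY R=RYRB B=RBWB L=WOOO
After move 4 (R'): R=YBRR U=RWWR F=GGGW D=YGYY B=OBBB
After move 5 (R'): R=BRYR U=RBWO F=GWGR D=YGYW B=YBGB
After move 6 (F): F=GGRW U=RBOO R=WROR D=YBYW L=WYOG
After move 7 (U'): U=BORO F=WYRW R=GGOR B=WRGB L=YBOG
Query 1: U[0] = B
Query 2: D[1] = B
Query 3: B[3] = B
Query 4: D[0] = Y

Answer: B B B Y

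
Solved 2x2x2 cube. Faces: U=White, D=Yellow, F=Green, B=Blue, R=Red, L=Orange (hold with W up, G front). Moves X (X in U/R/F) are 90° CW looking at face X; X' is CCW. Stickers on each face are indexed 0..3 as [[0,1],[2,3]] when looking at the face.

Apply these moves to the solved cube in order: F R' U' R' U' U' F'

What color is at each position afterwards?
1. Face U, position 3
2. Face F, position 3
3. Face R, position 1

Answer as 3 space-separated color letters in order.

Answer: G G B

Derivation:
After move 1 (F): F=GGGG U=WWOO R=WRWR D=RRYY L=OYOY
After move 2 (R'): R=RRWW U=WBOB F=GWGO D=RGYG B=YBRB
After move 3 (U'): U=BBWO F=OYGO R=GWWW B=RRRB L=YBOY
After move 4 (R'): R=WWGW U=BRWR F=OBGO D=RYYO B=GRGB
After move 5 (U'): U=RRBW F=YBGO R=OBGW B=WWGB L=GROY
After move 6 (U'): U=RWRB F=GRGO R=YBGW B=OBGB L=WWOY
After move 7 (F'): F=ROGG U=RWYG R=YBRW D=WYYO L=WBOR
Query 1: U[3] = G
Query 2: F[3] = G
Query 3: R[1] = B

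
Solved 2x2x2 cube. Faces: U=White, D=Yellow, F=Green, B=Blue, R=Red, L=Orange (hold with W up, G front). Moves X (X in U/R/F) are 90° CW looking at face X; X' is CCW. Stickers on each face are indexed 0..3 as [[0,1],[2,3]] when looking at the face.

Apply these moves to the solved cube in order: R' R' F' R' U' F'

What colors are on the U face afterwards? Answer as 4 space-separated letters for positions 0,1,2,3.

After move 1 (R'): R=RRRR U=WBWB F=GWGW D=YGYG B=YBYB
After move 2 (R'): R=RRRR U=WYWY F=GBGB D=YWYW B=GBGB
After move 3 (F'): F=BBGG U=WYRR R=WRYR D=OOYW L=OYOW
After move 4 (R'): R=RRWY U=WGRG F=BYGR D=OBYG B=WBOB
After move 5 (U'): U=GGWR F=OYGR R=BYWY B=RROB L=WBOW
After move 6 (F'): F=YROG U=GGBW R=BYOY D=BWYG L=WROW
Query: U face = GGBW

Answer: G G B W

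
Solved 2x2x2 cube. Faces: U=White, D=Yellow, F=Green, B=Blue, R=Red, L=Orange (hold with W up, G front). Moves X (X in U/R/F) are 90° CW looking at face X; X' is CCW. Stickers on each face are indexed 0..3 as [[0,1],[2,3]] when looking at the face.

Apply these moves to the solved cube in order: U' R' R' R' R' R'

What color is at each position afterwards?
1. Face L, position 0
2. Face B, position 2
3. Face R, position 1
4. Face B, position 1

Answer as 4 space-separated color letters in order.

Answer: B Y R R

Derivation:
After move 1 (U'): U=WWWW F=OOGG R=GGRR B=RRBB L=BBOO
After move 2 (R'): R=GRGR U=WBWR F=OWGW D=YOYG B=YRYB
After move 3 (R'): R=RRGG U=WYWY F=OBGR D=YWYW B=GROB
After move 4 (R'): R=RGRG U=WOWG F=OYGY D=YBYR B=WRWB
After move 5 (R'): R=GGRR U=WWWW F=OOGG D=YYYY B=RRBB
After move 6 (R'): R=GRGR U=WBWR F=OWGW D=YOYG B=YRYB
Query 1: L[0] = B
Query 2: B[2] = Y
Query 3: R[1] = R
Query 4: B[1] = R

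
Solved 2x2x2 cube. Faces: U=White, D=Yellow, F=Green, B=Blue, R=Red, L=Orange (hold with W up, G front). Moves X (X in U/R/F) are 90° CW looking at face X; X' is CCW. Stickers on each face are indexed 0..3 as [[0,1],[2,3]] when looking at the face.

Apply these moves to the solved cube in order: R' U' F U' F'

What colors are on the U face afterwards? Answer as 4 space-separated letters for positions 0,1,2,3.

Answer: B B G W

Derivation:
After move 1 (R'): R=RRRR U=WBWB F=GWGW D=YGYG B=YBYB
After move 2 (U'): U=BBWW F=OOGW R=GWRR B=RRYB L=YBOO
After move 3 (F): F=GOWO U=BBOB R=WWWR D=RGYG L=YYOG
After move 4 (U'): U=BBBO F=YYWO R=GOWR B=WWYB L=RROG
After move 5 (F'): F=YOYW U=BBGW R=GORR D=RGYG L=ROOB
Query: U face = BBGW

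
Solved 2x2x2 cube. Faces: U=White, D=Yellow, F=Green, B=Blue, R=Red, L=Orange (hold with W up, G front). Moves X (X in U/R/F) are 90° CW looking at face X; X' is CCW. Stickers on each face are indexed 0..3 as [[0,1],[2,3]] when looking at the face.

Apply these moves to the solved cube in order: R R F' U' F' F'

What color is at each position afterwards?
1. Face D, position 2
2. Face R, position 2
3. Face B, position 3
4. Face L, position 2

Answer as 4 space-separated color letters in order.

Answer: Y B B O

Derivation:
After move 1 (R): R=RRRR U=WGWG F=GYGY D=YBYB B=WBWB
After move 2 (R): R=RRRR U=WYWY F=GBGB D=YWYW B=GBGB
After move 3 (F'): F=BBGG U=WYRR R=WRYR D=OOYW L=OYOW
After move 4 (U'): U=YRWR F=OYGG R=BBYR B=WRGB L=GBOW
After move 5 (F'): F=YGOG U=YRBY R=OBOR D=BWYW L=GROW
After move 6 (F'): F=GGYO U=YROO R=WBBR D=RWYW L=GYOB
Query 1: D[2] = Y
Query 2: R[2] = B
Query 3: B[3] = B
Query 4: L[2] = O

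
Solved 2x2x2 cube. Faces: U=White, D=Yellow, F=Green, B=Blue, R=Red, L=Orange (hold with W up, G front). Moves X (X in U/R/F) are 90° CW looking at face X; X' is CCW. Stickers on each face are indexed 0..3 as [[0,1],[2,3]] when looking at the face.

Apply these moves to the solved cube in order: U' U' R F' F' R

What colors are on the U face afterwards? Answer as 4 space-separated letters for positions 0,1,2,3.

Answer: W G B B

Derivation:
After move 1 (U'): U=WWWW F=OOGG R=GGRR B=RRBB L=BBOO
After move 2 (U'): U=WWWW F=BBGG R=OORR B=GGBB L=RROO
After move 3 (R): R=RORO U=WBWG F=BYGY D=YBYG B=WGWB
After move 4 (F'): F=YYBG U=WBRR R=BOYO D=ROYG L=RGOW
After move 5 (F'): F=YGYB U=WBBY R=OORO D=GWYG L=RROR
After move 6 (R): R=ROOO U=WGBB F=YWYG D=GWYW B=YGBB
Query: U face = WGBB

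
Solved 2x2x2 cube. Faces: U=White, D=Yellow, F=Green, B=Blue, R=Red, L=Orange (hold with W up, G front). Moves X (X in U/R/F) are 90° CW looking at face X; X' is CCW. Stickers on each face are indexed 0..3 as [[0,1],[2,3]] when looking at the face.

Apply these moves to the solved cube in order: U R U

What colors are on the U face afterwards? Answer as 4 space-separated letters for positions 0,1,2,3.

After move 1 (U): U=WWWW F=RRGG R=BBRR B=OOBB L=GGOO
After move 2 (R): R=RBRB U=WRWG F=RYGY D=YBYO B=WOWB
After move 3 (U): U=WWGR F=RBGY R=WORB B=GGWB L=RYOO
Query: U face = WWGR

Answer: W W G R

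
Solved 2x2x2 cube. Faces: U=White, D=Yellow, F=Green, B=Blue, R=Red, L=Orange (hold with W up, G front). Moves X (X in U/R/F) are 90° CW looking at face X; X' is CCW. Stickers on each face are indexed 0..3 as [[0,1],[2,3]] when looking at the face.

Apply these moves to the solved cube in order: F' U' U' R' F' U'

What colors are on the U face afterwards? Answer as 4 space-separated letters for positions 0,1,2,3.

Answer: B O R W

Derivation:
After move 1 (F'): F=GGGG U=WWRR R=YRYR D=OOYY L=OWOW
After move 2 (U'): U=WRWR F=OWGG R=GGYR B=YRBB L=BBOW
After move 3 (U'): U=RRWW F=BBGG R=OWYR B=GGBB L=YROW
After move 4 (R'): R=WROY U=RBWG F=BRGW D=OBYG B=YGOB
After move 5 (F'): F=RWBG U=RBWO R=BROY D=RWYG L=YGOW
After move 6 (U'): U=BORW F=YGBG R=RWOY B=BROB L=YGOW
Query: U face = BORW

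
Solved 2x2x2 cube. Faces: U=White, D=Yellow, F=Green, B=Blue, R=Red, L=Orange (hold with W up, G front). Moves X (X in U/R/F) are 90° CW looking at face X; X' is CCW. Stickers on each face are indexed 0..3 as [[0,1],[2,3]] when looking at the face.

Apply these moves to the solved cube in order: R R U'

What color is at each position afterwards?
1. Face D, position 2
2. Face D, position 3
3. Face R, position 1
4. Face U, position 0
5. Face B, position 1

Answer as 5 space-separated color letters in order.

Answer: Y W B Y R

Derivation:
After move 1 (R): R=RRRR U=WGWG F=GYGY D=YBYB B=WBWB
After move 2 (R): R=RRRR U=WYWY F=GBGB D=YWYW B=GBGB
After move 3 (U'): U=YYWW F=OOGB R=GBRR B=RRGB L=GBOO
Query 1: D[2] = Y
Query 2: D[3] = W
Query 3: R[1] = B
Query 4: U[0] = Y
Query 5: B[1] = R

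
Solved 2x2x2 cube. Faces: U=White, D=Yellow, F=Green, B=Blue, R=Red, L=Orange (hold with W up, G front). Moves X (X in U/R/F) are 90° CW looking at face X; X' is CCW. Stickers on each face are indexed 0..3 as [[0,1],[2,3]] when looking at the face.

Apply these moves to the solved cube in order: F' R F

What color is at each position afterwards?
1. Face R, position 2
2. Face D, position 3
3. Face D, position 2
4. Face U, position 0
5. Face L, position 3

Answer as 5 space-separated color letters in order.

Answer: G B Y W B

Derivation:
After move 1 (F'): F=GGGG U=WWRR R=YRYR D=OOYY L=OWOW
After move 2 (R): R=YYRR U=WGRG F=GOGY D=OBYB B=RBWB
After move 3 (F): F=GGYO U=WGWW R=RYGR D=RYYB L=OOOB
Query 1: R[2] = G
Query 2: D[3] = B
Query 3: D[2] = Y
Query 4: U[0] = W
Query 5: L[3] = B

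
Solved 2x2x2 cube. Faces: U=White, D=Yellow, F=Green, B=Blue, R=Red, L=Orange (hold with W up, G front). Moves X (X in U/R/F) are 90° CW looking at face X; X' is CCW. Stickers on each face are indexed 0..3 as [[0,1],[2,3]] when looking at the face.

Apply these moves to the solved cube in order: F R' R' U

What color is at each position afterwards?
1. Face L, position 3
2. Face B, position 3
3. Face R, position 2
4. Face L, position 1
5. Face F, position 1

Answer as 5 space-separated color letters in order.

After move 1 (F): F=GGGG U=WWOO R=WRWR D=RRYY L=OYOY
After move 2 (R'): R=RRWW U=WBOB F=GWGO D=RGYG B=YBRB
After move 3 (R'): R=RWRW U=WROY F=GBGB D=RWYO B=GBGB
After move 4 (U): U=OWYR F=RWGB R=GBRW B=OYGB L=GBOY
Query 1: L[3] = Y
Query 2: B[3] = B
Query 3: R[2] = R
Query 4: L[1] = B
Query 5: F[1] = W

Answer: Y B R B W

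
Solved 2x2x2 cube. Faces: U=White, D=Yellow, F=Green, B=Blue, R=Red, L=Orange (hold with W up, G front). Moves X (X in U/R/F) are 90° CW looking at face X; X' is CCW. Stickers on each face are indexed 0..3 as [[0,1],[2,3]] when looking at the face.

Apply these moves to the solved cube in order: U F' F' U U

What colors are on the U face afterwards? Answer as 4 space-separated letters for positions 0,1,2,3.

Answer: Y Y W W

Derivation:
After move 1 (U): U=WWWW F=RRGG R=BBRR B=OOBB L=GGOO
After move 2 (F'): F=RGRG U=WWBR R=YBYR D=GOYY L=GWOW
After move 3 (F'): F=GGRR U=WWYY R=OBGR D=WWYY L=GROB
After move 4 (U): U=YWYW F=OBRR R=OOGR B=GRBB L=GGOB
After move 5 (U): U=YYWW F=OORR R=GRGR B=GGBB L=OBOB
Query: U face = YYWW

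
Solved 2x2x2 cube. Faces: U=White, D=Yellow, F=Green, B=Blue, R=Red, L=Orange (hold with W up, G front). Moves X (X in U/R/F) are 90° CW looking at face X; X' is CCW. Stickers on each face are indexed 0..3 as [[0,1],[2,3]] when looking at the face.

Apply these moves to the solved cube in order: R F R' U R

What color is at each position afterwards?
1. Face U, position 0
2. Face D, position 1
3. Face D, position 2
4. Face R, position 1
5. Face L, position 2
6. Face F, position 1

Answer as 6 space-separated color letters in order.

Answer: O R Y B O G

Derivation:
After move 1 (R): R=RRRR U=WGWG F=GYGY D=YBYB B=WBWB
After move 2 (F): F=GGYY U=WGOO R=WRGR D=RRYB L=OYOB
After move 3 (R'): R=RRWG U=WWOW F=GGYO D=RGYY B=BBRB
After move 4 (U): U=OWWW F=RRYO R=BBWG B=OYRB L=GGOB
After move 5 (R): R=WBGB U=ORWO F=RGYY D=RRYO B=WYWB
Query 1: U[0] = O
Query 2: D[1] = R
Query 3: D[2] = Y
Query 4: R[1] = B
Query 5: L[2] = O
Query 6: F[1] = G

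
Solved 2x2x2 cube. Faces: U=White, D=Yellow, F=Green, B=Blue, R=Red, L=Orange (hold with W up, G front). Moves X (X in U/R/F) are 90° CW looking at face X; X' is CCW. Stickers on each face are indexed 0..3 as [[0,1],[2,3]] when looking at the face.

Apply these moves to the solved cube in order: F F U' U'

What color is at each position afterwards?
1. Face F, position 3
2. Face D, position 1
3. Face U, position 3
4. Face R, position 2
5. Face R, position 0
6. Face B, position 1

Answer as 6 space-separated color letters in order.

Answer: G W W O O G

Derivation:
After move 1 (F): F=GGGG U=WWOO R=WRWR D=RRYY L=OYOY
After move 2 (F): F=GGGG U=WWYY R=OROR D=WWYY L=OROR
After move 3 (U'): U=WYWY F=ORGG R=GGOR B=ORBB L=BBOR
After move 4 (U'): U=YYWW F=BBGG R=OROR B=GGBB L=OROR
Query 1: F[3] = G
Query 2: D[1] = W
Query 3: U[3] = W
Query 4: R[2] = O
Query 5: R[0] = O
Query 6: B[1] = G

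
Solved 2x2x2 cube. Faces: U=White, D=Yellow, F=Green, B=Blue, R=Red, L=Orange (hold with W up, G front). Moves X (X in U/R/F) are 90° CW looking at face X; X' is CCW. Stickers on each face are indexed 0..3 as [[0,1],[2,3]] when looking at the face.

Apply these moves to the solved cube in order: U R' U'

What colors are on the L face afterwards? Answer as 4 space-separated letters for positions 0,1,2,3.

Answer: Y O O O

Derivation:
After move 1 (U): U=WWWW F=RRGG R=BBRR B=OOBB L=GGOO
After move 2 (R'): R=BRBR U=WBWO F=RWGW D=YRYG B=YOYB
After move 3 (U'): U=BOWW F=GGGW R=RWBR B=BRYB L=YOOO
Query: L face = YOOO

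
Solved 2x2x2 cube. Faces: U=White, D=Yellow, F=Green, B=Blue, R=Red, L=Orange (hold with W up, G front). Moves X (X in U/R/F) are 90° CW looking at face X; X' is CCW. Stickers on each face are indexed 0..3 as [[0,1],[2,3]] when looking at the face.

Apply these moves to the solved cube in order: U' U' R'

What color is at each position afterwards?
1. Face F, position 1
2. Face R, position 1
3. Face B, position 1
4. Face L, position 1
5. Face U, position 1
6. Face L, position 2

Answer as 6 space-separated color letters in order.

Answer: W R G R B O

Derivation:
After move 1 (U'): U=WWWW F=OOGG R=GGRR B=RRBB L=BBOO
After move 2 (U'): U=WWWW F=BBGG R=OORR B=GGBB L=RROO
After move 3 (R'): R=OROR U=WBWG F=BWGW D=YBYG B=YGYB
Query 1: F[1] = W
Query 2: R[1] = R
Query 3: B[1] = G
Query 4: L[1] = R
Query 5: U[1] = B
Query 6: L[2] = O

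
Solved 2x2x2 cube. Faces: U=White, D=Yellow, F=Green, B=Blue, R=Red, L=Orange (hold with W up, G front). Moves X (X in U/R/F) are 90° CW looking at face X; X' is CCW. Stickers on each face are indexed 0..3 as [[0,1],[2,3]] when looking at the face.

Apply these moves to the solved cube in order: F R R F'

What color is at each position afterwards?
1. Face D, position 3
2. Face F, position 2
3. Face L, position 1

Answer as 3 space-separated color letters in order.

Answer: O G Y

Derivation:
After move 1 (F): F=GGGG U=WWOO R=WRWR D=RRYY L=OYOY
After move 2 (R): R=WWRR U=WGOG F=GRGY D=RBYB B=OBWB
After move 3 (R): R=RWRW U=WROY F=GBGB D=RWYO B=GBGB
After move 4 (F'): F=BBGG U=WRRR R=WWRW D=YYYO L=OYOO
Query 1: D[3] = O
Query 2: F[2] = G
Query 3: L[1] = Y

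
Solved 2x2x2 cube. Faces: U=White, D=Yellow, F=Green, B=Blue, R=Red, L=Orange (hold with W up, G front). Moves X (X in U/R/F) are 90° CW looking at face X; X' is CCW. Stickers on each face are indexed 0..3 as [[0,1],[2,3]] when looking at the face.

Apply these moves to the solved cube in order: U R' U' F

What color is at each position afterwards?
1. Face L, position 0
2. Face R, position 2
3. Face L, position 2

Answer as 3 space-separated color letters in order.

Answer: Y W O

Derivation:
After move 1 (U): U=WWWW F=RRGG R=BBRR B=OOBB L=GGOO
After move 2 (R'): R=BRBR U=WBWO F=RWGW D=YRYG B=YOYB
After move 3 (U'): U=BOWW F=GGGW R=RWBR B=BRYB L=YOOO
After move 4 (F): F=GGWG U=BOOO R=WWWR D=BRYG L=YYOR
Query 1: L[0] = Y
Query 2: R[2] = W
Query 3: L[2] = O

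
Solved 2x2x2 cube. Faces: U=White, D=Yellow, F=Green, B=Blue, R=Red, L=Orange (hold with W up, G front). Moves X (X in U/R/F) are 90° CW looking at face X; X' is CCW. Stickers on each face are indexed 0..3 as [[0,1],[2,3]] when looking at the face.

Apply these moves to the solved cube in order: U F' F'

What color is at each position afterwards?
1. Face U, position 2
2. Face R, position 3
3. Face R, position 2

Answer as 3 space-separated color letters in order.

Answer: Y R G

Derivation:
After move 1 (U): U=WWWW F=RRGG R=BBRR B=OOBB L=GGOO
After move 2 (F'): F=RGRG U=WWBR R=YBYR D=GOYY L=GWOW
After move 3 (F'): F=GGRR U=WWYY R=OBGR D=WWYY L=GROB
Query 1: U[2] = Y
Query 2: R[3] = R
Query 3: R[2] = G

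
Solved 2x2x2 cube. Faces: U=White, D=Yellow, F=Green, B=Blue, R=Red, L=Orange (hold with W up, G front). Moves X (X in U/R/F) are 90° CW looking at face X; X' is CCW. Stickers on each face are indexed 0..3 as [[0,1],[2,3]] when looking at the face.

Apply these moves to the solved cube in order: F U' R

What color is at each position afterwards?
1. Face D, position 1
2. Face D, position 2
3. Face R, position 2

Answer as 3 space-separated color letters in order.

Answer: B Y R

Derivation:
After move 1 (F): F=GGGG U=WWOO R=WRWR D=RRYY L=OYOY
After move 2 (U'): U=WOWO F=OYGG R=GGWR B=WRBB L=BBOY
After move 3 (R): R=WGRG U=WYWG F=ORGY D=RBYW B=OROB
Query 1: D[1] = B
Query 2: D[2] = Y
Query 3: R[2] = R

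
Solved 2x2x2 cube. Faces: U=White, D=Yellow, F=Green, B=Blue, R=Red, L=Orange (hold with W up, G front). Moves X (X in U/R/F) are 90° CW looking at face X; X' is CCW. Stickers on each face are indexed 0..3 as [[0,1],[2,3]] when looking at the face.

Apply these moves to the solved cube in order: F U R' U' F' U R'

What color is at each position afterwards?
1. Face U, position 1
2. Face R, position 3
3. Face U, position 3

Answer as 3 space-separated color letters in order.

Answer: R R Y

Derivation:
After move 1 (F): F=GGGG U=WWOO R=WRWR D=RRYY L=OYOY
After move 2 (U): U=OWOW F=WRGG R=BBWR B=OYBB L=GGOY
After move 3 (R'): R=BRBW U=OBOO F=WWGW D=RRYG B=YYRB
After move 4 (U'): U=BOOO F=GGGW R=WWBW B=BRRB L=YYOY
After move 5 (F'): F=GWGG U=BOWB R=RWRW D=YYYG L=YOOO
After move 6 (U): U=WBBO F=RWGG R=BRRW B=YORB L=GWOO
After move 7 (R'): R=RWBR U=WRBY F=RBGO D=YWYG B=GOYB
Query 1: U[1] = R
Query 2: R[3] = R
Query 3: U[3] = Y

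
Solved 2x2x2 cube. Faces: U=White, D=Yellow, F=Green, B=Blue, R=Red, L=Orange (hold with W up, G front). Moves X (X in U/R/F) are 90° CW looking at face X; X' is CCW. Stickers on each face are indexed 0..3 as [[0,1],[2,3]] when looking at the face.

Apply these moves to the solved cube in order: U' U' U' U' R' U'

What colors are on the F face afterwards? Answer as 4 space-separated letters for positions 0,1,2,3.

After move 1 (U'): U=WWWW F=OOGG R=GGRR B=RRBB L=BBOO
After move 2 (U'): U=WWWW F=BBGG R=OORR B=GGBB L=RROO
After move 3 (U'): U=WWWW F=RRGG R=BBRR B=OOBB L=GGOO
After move 4 (U'): U=WWWW F=GGGG R=RRRR B=BBBB L=OOOO
After move 5 (R'): R=RRRR U=WBWB F=GWGW D=YGYG B=YBYB
After move 6 (U'): U=BBWW F=OOGW R=GWRR B=RRYB L=YBOO
Query: F face = OOGW

Answer: O O G W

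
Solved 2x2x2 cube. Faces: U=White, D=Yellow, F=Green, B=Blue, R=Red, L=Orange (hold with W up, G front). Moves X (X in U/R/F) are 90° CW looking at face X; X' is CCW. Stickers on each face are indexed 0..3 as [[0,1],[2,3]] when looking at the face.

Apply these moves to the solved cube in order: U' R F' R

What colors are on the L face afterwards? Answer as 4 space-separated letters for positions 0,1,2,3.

After move 1 (U'): U=WWWW F=OOGG R=GGRR B=RRBB L=BBOO
After move 2 (R): R=RGRG U=WOWG F=OYGY D=YBYR B=WRWB
After move 3 (F'): F=YYOG U=WORR R=BGYG D=BOYR L=BGOW
After move 4 (R): R=YBGG U=WYRG F=YOOR D=BWYW B=RROB
Query: L face = BGOW

Answer: B G O W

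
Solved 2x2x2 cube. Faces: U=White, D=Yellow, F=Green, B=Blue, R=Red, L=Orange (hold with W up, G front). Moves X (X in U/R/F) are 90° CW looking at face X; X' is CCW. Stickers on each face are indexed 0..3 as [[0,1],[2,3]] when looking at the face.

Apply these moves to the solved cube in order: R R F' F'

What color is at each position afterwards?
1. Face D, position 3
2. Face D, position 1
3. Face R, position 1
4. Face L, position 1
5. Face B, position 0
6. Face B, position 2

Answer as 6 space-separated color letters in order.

After move 1 (R): R=RRRR U=WGWG F=GYGY D=YBYB B=WBWB
After move 2 (R): R=RRRR U=WYWY F=GBGB D=YWYW B=GBGB
After move 3 (F'): F=BBGG U=WYRR R=WRYR D=OOYW L=OYOW
After move 4 (F'): F=BGBG U=WYWY R=OROR D=YWYW L=OROR
Query 1: D[3] = W
Query 2: D[1] = W
Query 3: R[1] = R
Query 4: L[1] = R
Query 5: B[0] = G
Query 6: B[2] = G

Answer: W W R R G G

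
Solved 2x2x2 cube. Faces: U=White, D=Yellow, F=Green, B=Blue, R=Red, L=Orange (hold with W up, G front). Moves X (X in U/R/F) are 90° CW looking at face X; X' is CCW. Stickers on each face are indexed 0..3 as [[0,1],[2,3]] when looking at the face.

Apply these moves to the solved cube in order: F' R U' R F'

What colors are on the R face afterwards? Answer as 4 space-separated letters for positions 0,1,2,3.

Answer: W G O O

Derivation:
After move 1 (F'): F=GGGG U=WWRR R=YRYR D=OOYY L=OWOW
After move 2 (R): R=YYRR U=WGRG F=GOGY D=OBYB B=RBWB
After move 3 (U'): U=GGWR F=OWGY R=GORR B=YYWB L=RBOW
After move 4 (R): R=RGRO U=GWWY F=OBGB D=OWYY B=RYGB
After move 5 (F'): F=BBOG U=GWRR R=WGOO D=BWYY L=RYOW
Query: R face = WGOO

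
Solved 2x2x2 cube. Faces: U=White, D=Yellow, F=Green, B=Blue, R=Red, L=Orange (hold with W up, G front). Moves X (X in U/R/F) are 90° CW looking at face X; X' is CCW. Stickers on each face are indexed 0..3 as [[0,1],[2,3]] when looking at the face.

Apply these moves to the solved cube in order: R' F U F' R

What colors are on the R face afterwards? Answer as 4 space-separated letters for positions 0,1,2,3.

After move 1 (R'): R=RRRR U=WBWB F=GWGW D=YGYG B=YBYB
After move 2 (F): F=GGWW U=WBOO R=WRBR D=RRYG L=OYOG
After move 3 (U): U=OWOB F=WRWW R=YBBR B=OYYB L=GGOG
After move 4 (F'): F=RWWW U=OWYB R=RBRR D=GGYG L=GBOO
After move 5 (R): R=RRRB U=OWYW F=RGWG D=GYYO B=BYWB
Query: R face = RRRB

Answer: R R R B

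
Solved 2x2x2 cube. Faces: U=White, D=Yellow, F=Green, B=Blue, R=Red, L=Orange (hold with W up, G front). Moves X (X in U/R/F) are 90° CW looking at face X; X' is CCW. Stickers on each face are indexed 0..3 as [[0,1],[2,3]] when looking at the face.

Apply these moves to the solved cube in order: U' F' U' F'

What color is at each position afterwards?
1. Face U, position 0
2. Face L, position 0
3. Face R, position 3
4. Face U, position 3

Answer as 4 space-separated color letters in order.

Answer: W R R Y

Derivation:
After move 1 (U'): U=WWWW F=OOGG R=GGRR B=RRBB L=BBOO
After move 2 (F'): F=OGOG U=WWGR R=YGYR D=BOYY L=BWOW
After move 3 (U'): U=WRWG F=BWOG R=OGYR B=YGBB L=RROW
After move 4 (F'): F=WGBO U=WROY R=OGBR D=RWYY L=RGOW
Query 1: U[0] = W
Query 2: L[0] = R
Query 3: R[3] = R
Query 4: U[3] = Y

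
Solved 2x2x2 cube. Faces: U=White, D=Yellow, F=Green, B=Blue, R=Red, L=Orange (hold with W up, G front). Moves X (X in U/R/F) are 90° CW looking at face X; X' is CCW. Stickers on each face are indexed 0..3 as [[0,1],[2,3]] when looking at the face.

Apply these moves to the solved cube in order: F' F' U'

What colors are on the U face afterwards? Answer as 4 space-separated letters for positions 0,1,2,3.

Answer: W Y W Y

Derivation:
After move 1 (F'): F=GGGG U=WWRR R=YRYR D=OOYY L=OWOW
After move 2 (F'): F=GGGG U=WWYY R=OROR D=WWYY L=OROR
After move 3 (U'): U=WYWY F=ORGG R=GGOR B=ORBB L=BBOR
Query: U face = WYWY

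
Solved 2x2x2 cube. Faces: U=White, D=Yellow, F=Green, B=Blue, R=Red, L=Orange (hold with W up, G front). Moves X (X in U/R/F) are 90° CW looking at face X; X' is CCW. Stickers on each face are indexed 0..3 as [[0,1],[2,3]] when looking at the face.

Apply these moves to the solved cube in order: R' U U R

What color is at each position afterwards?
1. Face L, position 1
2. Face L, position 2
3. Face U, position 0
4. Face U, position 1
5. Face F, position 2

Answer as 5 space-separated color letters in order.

Answer: R O B B G

Derivation:
After move 1 (R'): R=RRRR U=WBWB F=GWGW D=YGYG B=YBYB
After move 2 (U): U=WWBB F=RRGW R=YBRR B=OOYB L=GWOO
After move 3 (U): U=BWBW F=YBGW R=OORR B=GWYB L=RROO
After move 4 (R): R=RORO U=BBBW F=YGGG D=YYYG B=WWWB
Query 1: L[1] = R
Query 2: L[2] = O
Query 3: U[0] = B
Query 4: U[1] = B
Query 5: F[2] = G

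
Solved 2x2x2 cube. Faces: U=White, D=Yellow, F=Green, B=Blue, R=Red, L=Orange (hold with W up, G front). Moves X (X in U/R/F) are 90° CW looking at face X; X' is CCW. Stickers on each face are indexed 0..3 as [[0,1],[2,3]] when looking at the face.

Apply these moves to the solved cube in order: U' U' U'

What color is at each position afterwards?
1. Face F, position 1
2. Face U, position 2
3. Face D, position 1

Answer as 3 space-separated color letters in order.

After move 1 (U'): U=WWWW F=OOGG R=GGRR B=RRBB L=BBOO
After move 2 (U'): U=WWWW F=BBGG R=OORR B=GGBB L=RROO
After move 3 (U'): U=WWWW F=RRGG R=BBRR B=OOBB L=GGOO
Query 1: F[1] = R
Query 2: U[2] = W
Query 3: D[1] = Y

Answer: R W Y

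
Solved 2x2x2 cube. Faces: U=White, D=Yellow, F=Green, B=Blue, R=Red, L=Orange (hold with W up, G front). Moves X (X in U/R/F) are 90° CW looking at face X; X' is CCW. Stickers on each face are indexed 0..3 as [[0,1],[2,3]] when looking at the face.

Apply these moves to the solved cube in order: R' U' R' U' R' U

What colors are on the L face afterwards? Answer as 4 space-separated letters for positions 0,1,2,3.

Answer: Y R O O

Derivation:
After move 1 (R'): R=RRRR U=WBWB F=GWGW D=YGYG B=YBYB
After move 2 (U'): U=BBWW F=OOGW R=GWRR B=RRYB L=YBOO
After move 3 (R'): R=WRGR U=BYWR F=OBGW D=YOYW B=GRGB
After move 4 (U'): U=YRBW F=YBGW R=OBGR B=WRGB L=GROO
After move 5 (R'): R=BROG U=YGBW F=YRGW D=YBYW B=WROB
After move 6 (U): U=BYWG F=BRGW R=WROG B=GROB L=YROO
Query: L face = YROO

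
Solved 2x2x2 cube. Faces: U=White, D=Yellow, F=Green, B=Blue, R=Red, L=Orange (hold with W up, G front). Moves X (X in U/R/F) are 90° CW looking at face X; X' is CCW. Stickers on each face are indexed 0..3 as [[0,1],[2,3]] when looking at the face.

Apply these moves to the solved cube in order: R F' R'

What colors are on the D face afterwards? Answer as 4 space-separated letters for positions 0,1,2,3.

After move 1 (R): R=RRRR U=WGWG F=GYGY D=YBYB B=WBWB
After move 2 (F'): F=YYGG U=WGRR R=BRYR D=OOYB L=OGOW
After move 3 (R'): R=RRBY U=WWRW F=YGGR D=OYYG B=BBOB
Query: D face = OYYG

Answer: O Y Y G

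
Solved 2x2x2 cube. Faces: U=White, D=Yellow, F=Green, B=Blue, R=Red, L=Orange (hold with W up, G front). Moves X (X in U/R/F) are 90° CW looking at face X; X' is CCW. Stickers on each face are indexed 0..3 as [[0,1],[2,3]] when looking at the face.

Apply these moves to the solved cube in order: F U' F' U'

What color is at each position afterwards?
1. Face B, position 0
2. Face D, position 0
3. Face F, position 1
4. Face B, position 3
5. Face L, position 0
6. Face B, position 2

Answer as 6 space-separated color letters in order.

Answer: R B O B W B

Derivation:
After move 1 (F): F=GGGG U=WWOO R=WRWR D=RRYY L=OYOY
After move 2 (U'): U=WOWO F=OYGG R=GGWR B=WRBB L=BBOY
After move 3 (F'): F=YGOG U=WOGW R=RGRR D=BYYY L=BOOW
After move 4 (U'): U=OWWG F=BOOG R=YGRR B=RGBB L=WROW
Query 1: B[0] = R
Query 2: D[0] = B
Query 3: F[1] = O
Query 4: B[3] = B
Query 5: L[0] = W
Query 6: B[2] = B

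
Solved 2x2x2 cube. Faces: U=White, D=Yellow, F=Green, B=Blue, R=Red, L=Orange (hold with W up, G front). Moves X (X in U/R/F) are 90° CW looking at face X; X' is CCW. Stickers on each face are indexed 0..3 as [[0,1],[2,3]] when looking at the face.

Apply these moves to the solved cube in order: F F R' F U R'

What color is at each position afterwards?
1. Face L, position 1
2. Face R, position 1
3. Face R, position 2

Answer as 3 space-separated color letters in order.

Answer: G O Y

Derivation:
After move 1 (F): F=GGGG U=WWOO R=WRWR D=RRYY L=OYOY
After move 2 (F): F=GGGG U=WWYY R=OROR D=WWYY L=OROR
After move 3 (R'): R=RROO U=WBYB F=GWGY D=WGYG B=YBWB
After move 4 (F): F=GGYW U=WBRR R=YRBO D=ORYG L=OWOG
After move 5 (U): U=RWRB F=YRYW R=YBBO B=OWWB L=GGOG
After move 6 (R'): R=BOYB U=RWRO F=YWYB D=ORYW B=GWRB
Query 1: L[1] = G
Query 2: R[1] = O
Query 3: R[2] = Y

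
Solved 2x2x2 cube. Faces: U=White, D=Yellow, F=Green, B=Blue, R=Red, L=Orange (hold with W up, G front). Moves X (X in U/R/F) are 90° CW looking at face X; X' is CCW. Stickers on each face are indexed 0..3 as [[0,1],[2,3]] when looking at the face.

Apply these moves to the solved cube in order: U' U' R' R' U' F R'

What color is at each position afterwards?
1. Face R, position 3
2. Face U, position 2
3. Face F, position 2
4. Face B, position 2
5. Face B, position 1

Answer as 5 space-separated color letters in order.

After move 1 (U'): U=WWWW F=OOGG R=GGRR B=RRBB L=BBOO
After move 2 (U'): U=WWWW F=BBGG R=OORR B=GGBB L=RROO
After move 3 (R'): R=OROR U=WBWG F=BWGW D=YBYG B=YGYB
After move 4 (R'): R=RROO U=WYWY F=BBGG D=YWYW B=GGBB
After move 5 (U'): U=YYWW F=RRGG R=BBOO B=RRBB L=GGOO
After move 6 (F): F=GRGR U=YYOG R=WBWO D=OBYW L=GYOW
After move 7 (R'): R=BOWW U=YBOR F=GYGG D=ORYR B=WRBB
Query 1: R[3] = W
Query 2: U[2] = O
Query 3: F[2] = G
Query 4: B[2] = B
Query 5: B[1] = R

Answer: W O G B R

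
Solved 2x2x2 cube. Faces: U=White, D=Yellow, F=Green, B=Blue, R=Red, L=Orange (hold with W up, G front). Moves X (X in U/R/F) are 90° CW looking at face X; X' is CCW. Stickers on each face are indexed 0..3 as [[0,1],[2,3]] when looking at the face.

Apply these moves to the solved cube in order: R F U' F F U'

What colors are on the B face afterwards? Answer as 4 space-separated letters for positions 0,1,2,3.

Answer: B G W B

Derivation:
After move 1 (R): R=RRRR U=WGWG F=GYGY D=YBYB B=WBWB
After move 2 (F): F=GGYY U=WGOO R=WRGR D=RRYB L=OYOB
After move 3 (U'): U=GOWO F=OYYY R=GGGR B=WRWB L=WBOB
After move 4 (F): F=YOYY U=GOBB R=WGOR D=GGYB L=WROR
After move 5 (F): F=YYYO U=GORR R=BGBR D=OWYB L=WGOG
After move 6 (U'): U=ORGR F=WGYO R=YYBR B=BGWB L=WROG
Query: B face = BGWB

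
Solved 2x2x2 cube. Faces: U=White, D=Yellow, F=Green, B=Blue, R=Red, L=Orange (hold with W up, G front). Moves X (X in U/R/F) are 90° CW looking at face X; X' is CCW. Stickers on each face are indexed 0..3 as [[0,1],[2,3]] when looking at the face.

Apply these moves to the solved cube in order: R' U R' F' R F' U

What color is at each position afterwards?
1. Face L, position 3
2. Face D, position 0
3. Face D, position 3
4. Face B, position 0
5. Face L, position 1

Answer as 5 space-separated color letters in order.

After move 1 (R'): R=RRRR U=WBWB F=GWGW D=YGYG B=YBYB
After move 2 (U): U=WWBB F=RRGW R=YBRR B=OOYB L=GWOO
After move 3 (R'): R=BRYR U=WYBO F=RWGB D=YRYW B=GOGB
After move 4 (F'): F=WBRG U=WYBY R=RRYR D=WOYW L=GOOB
After move 5 (R): R=YRRR U=WBBG F=WORW D=WGYG B=YOYB
After move 6 (F'): F=OWWR U=WBYR R=GRWR D=OBYG L=GGOB
After move 7 (U): U=YWRB F=GRWR R=YOWR B=GGYB L=OWOB
Query 1: L[3] = B
Query 2: D[0] = O
Query 3: D[3] = G
Query 4: B[0] = G
Query 5: L[1] = W

Answer: B O G G W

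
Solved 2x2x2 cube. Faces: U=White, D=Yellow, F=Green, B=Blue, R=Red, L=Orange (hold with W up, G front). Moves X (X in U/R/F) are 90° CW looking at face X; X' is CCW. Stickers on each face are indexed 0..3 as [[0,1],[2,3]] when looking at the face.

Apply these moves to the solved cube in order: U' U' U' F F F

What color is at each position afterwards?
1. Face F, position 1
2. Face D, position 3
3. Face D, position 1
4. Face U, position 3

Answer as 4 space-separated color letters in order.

After move 1 (U'): U=WWWW F=OOGG R=GGRR B=RRBB L=BBOO
After move 2 (U'): U=WWWW F=BBGG R=OORR B=GGBB L=RROO
After move 3 (U'): U=WWWW F=RRGG R=BBRR B=OOBB L=GGOO
After move 4 (F): F=GRGR U=WWOG R=WBWR D=RBYY L=GYOY
After move 5 (F): F=GGRR U=WWYY R=OBGR D=WWYY L=GROB
After move 6 (F): F=RGRG U=WWBR R=YBYR D=GOYY L=GWOW
Query 1: F[1] = G
Query 2: D[3] = Y
Query 3: D[1] = O
Query 4: U[3] = R

Answer: G Y O R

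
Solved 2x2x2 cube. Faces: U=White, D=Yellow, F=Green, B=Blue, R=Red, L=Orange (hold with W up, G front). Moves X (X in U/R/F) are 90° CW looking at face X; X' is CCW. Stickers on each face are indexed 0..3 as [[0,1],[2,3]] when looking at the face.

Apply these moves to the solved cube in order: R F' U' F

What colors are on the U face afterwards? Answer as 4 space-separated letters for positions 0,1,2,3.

Answer: G R W B

Derivation:
After move 1 (R): R=RRRR U=WGWG F=GYGY D=YBYB B=WBWB
After move 2 (F'): F=YYGG U=WGRR R=BRYR D=OOYB L=OGOW
After move 3 (U'): U=GRWR F=OGGG R=YYYR B=BRWB L=WBOW
After move 4 (F): F=GOGG U=GRWB R=WYRR D=YYYB L=WOOO
Query: U face = GRWB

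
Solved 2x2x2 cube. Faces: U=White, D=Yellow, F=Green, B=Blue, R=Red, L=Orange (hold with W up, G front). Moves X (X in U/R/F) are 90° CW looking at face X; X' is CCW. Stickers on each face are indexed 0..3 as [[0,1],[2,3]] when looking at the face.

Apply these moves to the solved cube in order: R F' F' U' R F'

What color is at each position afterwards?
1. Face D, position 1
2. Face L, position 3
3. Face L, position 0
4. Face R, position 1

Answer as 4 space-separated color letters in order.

After move 1 (R): R=RRRR U=WGWG F=GYGY D=YBYB B=WBWB
After move 2 (F'): F=YYGG U=WGRR R=BRYR D=OOYB L=OGOW
After move 3 (F'): F=YGYG U=WGBY R=OROR D=GWYB L=OROR
After move 4 (U'): U=GYWB F=ORYG R=YGOR B=ORWB L=WBOR
After move 5 (R): R=OYRG U=GRWG F=OWYB D=GWYO B=BRYB
After move 6 (F'): F=WBOY U=GROR R=WYGG D=BRYO L=WGOW
Query 1: D[1] = R
Query 2: L[3] = W
Query 3: L[0] = W
Query 4: R[1] = Y

Answer: R W W Y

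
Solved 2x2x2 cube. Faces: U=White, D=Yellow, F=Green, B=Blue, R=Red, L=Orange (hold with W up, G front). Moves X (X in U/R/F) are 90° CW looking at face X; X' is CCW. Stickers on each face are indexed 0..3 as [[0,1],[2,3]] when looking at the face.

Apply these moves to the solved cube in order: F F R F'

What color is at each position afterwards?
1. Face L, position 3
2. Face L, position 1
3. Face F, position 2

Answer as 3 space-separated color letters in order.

Answer: Y G G

Derivation:
After move 1 (F): F=GGGG U=WWOO R=WRWR D=RRYY L=OYOY
After move 2 (F): F=GGGG U=WWYY R=OROR D=WWYY L=OROR
After move 3 (R): R=OORR U=WGYG F=GWGY D=WBYB B=YBWB
After move 4 (F'): F=WYGG U=WGOR R=BOWR D=RRYB L=OGOY
Query 1: L[3] = Y
Query 2: L[1] = G
Query 3: F[2] = G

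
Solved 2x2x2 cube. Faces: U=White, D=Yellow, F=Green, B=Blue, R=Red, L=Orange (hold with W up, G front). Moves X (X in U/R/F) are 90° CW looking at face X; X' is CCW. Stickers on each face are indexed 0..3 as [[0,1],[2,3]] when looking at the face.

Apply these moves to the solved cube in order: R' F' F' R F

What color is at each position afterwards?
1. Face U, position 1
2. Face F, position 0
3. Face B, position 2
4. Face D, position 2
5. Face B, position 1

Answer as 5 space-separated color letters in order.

After move 1 (R'): R=RRRR U=WBWB F=GWGW D=YGYG B=YBYB
After move 2 (F'): F=WWGG U=WBRR R=GRYR D=OOYG L=OBOW
After move 3 (F'): F=WGWG U=WBGY R=OROR D=BWYG L=OROR
After move 4 (R): R=OORR U=WGGG F=WWWG D=BYYY B=YBBB
After move 5 (F): F=WWGW U=WGRR R=GOGR D=ROYY L=OBOY
Query 1: U[1] = G
Query 2: F[0] = W
Query 3: B[2] = B
Query 4: D[2] = Y
Query 5: B[1] = B

Answer: G W B Y B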